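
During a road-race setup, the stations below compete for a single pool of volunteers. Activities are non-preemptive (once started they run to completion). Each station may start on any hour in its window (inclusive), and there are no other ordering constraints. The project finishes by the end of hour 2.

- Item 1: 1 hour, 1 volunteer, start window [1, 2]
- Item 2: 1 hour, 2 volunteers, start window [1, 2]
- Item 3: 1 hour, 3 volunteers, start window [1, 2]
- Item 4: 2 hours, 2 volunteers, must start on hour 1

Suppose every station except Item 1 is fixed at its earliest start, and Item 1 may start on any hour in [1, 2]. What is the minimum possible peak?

7

Item 1@1: h1:8  h2:2 → peak 8
Item 1@2: h1:7  h2:3 → peak 7
Best is Item 1@2, peak 7.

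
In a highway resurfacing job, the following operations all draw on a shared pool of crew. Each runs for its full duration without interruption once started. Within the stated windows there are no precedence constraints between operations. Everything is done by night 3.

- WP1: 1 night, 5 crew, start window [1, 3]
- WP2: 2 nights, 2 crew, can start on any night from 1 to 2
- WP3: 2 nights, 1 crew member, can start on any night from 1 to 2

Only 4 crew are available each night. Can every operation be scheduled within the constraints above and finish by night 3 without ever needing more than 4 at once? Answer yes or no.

no

The minimum achievable peak is 5; 4 < 5, so no feasible schedule stays within the cap.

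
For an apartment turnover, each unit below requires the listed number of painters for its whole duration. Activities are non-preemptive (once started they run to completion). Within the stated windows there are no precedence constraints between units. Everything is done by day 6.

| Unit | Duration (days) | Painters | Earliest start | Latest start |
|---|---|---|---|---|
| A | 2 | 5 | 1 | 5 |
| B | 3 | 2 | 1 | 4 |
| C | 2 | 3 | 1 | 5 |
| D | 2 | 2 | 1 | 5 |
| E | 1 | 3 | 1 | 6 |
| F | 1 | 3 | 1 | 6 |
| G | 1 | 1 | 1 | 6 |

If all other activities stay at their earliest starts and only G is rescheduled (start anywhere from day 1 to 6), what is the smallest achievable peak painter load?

G@1: d1:19  d2:12  d3:2  d4:0  d5:0  d6:0 → peak 19
G@2: d1:18  d2:13  d3:2  d4:0  d5:0  d6:0 → peak 18
G@3: d1:18  d2:12  d3:3  d4:0  d5:0  d6:0 → peak 18
G@4: d1:18  d2:12  d3:2  d4:1  d5:0  d6:0 → peak 18
G@5: d1:18  d2:12  d3:2  d4:0  d5:1  d6:0 → peak 18
G@6: d1:18  d2:12  d3:2  d4:0  d5:0  d6:1 → peak 18
Best is G@2, peak 18.

18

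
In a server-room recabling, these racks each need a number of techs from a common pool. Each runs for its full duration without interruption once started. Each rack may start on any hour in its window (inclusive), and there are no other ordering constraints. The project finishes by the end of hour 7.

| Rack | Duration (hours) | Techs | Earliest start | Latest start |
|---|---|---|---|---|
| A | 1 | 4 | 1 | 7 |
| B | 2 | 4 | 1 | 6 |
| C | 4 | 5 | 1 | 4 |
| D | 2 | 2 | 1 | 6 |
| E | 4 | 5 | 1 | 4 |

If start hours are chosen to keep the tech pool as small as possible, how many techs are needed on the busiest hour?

10

Early-start (A@1, B@1, C@1, D@1, E@1) gives peak 20: h1:20  h2:16  h3:10  h4:10  h5:0  h6:0  h7:0.
Shift C→2, D→6, E→3.
Schedule A@1, B@1, C@2, D@6, E@3: h1:8  h2:9  h3:10  h4:10  h5:10  h6:7  h7:2 — peak 10.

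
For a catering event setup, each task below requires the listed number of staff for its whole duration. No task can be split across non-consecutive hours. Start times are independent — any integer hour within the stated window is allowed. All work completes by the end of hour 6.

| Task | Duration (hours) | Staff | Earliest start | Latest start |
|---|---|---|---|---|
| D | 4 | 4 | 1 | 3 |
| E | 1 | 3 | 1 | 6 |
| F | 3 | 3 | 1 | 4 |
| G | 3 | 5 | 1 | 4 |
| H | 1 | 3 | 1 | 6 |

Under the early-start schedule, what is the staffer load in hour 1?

At early start, hour 1 has: D, E, F, G, H.
Demand: 4 + 3 + 3 + 5 + 3 = 18.

18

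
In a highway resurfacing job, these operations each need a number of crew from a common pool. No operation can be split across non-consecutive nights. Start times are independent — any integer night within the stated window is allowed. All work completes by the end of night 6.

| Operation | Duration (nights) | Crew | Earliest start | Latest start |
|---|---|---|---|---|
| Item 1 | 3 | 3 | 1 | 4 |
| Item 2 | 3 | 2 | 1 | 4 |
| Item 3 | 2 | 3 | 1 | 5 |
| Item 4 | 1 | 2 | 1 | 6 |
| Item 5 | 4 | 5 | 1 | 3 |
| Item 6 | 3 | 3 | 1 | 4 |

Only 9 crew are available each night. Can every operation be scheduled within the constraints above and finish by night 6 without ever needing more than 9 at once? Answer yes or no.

no

The minimum achievable peak is 10; 9 < 10, so no feasible schedule stays within the cap.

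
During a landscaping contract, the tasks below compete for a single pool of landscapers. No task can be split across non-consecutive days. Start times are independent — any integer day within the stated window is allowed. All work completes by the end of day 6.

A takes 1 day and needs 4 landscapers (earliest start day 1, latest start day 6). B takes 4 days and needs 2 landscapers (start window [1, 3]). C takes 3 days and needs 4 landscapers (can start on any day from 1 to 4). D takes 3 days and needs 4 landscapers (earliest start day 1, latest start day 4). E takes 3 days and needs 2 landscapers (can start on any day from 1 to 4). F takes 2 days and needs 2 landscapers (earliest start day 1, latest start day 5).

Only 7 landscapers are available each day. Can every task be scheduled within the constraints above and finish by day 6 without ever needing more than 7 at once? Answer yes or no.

Total landscaper-days = 46; over 6 days the average is 46/6 > 7, so some day must exceed 7.

no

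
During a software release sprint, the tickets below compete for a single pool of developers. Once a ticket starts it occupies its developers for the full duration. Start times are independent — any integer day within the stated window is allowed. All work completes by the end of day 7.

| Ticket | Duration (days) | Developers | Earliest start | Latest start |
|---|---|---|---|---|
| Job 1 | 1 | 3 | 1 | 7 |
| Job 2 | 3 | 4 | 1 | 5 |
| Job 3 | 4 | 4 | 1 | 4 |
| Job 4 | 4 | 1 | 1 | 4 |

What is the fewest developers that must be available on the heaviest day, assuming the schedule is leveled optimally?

7

Early-start (Job 1@1, Job 2@1, Job 3@1, Job 4@1) gives peak 12: d1:12  d2:9  d3:9  d4:5  d5:0  d6:0  d7:0.
Shift Job 3→4, Job 4→2.
Schedule Job 1@1, Job 2@1, Job 3@4, Job 4@2: d1:7  d2:5  d3:5  d4:5  d5:5  d6:4  d7:4 — peak 7.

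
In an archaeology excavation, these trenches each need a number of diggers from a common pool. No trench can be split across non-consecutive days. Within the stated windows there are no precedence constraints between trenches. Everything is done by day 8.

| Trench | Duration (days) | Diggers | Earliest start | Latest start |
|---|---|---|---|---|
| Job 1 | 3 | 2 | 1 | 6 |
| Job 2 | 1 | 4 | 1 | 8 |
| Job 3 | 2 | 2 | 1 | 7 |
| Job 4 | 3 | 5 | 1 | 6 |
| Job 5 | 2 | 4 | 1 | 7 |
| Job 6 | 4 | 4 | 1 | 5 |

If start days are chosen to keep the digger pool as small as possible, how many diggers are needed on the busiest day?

Early-start (Job 1@1, Job 2@1, Job 3@1, Job 4@1, Job 5@1, Job 6@1) gives peak 21: d1:21  d2:17  d3:11  d4:4  d5:0  d6:0  d7:0  d8:0.
Shift Job 4→6, Job 5→4, Job 6→2.
Schedule Job 1@1, Job 2@1, Job 3@1, Job 4@6, Job 5@4, Job 6@2: d1:8  d2:8  d3:6  d4:8  d5:8  d6:5  d7:5  d8:5 — peak 8.

8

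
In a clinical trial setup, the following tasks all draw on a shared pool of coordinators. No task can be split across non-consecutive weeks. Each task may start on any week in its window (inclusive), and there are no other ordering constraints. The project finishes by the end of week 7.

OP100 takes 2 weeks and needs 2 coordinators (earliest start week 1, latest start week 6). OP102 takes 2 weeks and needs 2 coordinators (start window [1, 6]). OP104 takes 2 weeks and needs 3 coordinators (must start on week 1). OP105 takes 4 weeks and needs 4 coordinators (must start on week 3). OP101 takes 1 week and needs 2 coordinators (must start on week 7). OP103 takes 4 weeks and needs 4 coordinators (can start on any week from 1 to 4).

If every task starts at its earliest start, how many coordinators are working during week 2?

11

At early start, week 2 has: OP100, OP102, OP104, OP103.
Demand: 2 + 2 + 3 + 4 = 11.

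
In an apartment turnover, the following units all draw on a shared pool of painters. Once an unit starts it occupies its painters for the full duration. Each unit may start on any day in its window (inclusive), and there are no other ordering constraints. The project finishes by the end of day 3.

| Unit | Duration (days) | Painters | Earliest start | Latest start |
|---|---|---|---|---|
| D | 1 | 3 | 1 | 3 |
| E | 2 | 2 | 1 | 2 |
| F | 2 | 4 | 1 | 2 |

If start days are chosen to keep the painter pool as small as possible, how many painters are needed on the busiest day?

6

Early-start (D@1, E@1, F@1) gives peak 9: d1:9  d2:6  d3:0.
Shift F→2.
Schedule D@1, E@1, F@2: d1:5  d2:6  d3:4 — peak 6.
No arrangement of the 12 feasible schedules does better.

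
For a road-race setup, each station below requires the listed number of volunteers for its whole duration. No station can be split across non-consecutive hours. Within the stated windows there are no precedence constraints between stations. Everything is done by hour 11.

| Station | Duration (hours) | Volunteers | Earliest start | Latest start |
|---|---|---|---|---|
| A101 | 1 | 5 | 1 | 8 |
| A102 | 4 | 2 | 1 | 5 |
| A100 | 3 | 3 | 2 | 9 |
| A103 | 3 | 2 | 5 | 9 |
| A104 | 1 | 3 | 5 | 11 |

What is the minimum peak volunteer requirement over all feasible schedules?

5

Early-start (A101@1, A102@1, A100@2, A103@5, A104@5) gives peak 7: h1:7  h2:5  h3:5  h4:5  h5:5  h6:2  h7:2  h8:0  h9:0  h10:0  h11:0.
Shift A102→2, A104→6.
Schedule A101@1, A102@2, A100@2, A103@5, A104@6: h1:5  h2:5  h3:5  h4:5  h5:4  h6:5  h7:2  h8:0  h9:0  h10:0  h11:0 — peak 5.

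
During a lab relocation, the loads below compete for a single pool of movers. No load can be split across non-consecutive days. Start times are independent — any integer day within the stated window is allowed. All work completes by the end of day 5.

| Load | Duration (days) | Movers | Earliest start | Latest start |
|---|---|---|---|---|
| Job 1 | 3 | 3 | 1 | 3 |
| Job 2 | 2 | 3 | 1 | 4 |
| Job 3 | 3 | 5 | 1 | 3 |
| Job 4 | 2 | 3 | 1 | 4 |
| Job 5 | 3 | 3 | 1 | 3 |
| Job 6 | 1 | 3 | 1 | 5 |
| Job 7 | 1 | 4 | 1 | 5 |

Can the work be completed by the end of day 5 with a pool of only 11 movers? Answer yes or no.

yes

Schedule Job 1@1, Job 2@1, Job 3@1, Job 4@4, Job 5@3, Job 6@4, Job 7@5: d1:11  d2:11  d3:11  d4:9  d5:10 — peak 11 ≤ 11.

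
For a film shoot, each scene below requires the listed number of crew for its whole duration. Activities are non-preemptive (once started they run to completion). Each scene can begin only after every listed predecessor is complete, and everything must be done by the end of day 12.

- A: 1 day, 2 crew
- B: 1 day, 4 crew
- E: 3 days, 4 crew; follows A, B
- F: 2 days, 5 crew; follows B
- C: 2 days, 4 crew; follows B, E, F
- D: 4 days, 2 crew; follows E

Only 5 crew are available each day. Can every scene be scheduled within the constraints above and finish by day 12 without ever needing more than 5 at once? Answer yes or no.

no

The minimum achievable peak is 6; 5 < 6, so no feasible schedule stays within the cap.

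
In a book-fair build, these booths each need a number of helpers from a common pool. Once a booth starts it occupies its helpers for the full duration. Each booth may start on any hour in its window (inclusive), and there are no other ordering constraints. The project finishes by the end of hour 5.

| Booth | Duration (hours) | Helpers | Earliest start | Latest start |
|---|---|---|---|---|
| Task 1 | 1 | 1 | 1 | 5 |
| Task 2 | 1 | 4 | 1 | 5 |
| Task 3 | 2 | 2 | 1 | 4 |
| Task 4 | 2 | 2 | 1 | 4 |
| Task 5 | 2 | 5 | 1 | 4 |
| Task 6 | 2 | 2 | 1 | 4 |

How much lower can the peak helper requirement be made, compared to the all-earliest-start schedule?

Early-start peak: h1:16  h2:11  h3:0  h4:0  h5:0 ⇒ 16.
Leveled (Task 1@1, Task 2@1, Task 3@2, Task 4@2, Task 5@4, Task 6@2): h1:5  h2:6  h3:6  h4:5  h5:5 ⇒ 6.
Reduction 16 − 6 = 10.

10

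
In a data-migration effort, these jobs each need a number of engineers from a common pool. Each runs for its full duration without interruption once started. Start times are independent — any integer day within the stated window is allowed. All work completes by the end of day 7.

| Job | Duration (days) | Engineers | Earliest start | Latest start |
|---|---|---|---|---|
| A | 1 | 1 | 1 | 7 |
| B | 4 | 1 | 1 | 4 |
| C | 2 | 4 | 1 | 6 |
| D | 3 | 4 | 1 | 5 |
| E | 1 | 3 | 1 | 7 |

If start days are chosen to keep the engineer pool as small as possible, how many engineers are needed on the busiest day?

Early-start (A@1, B@1, C@1, D@1, E@1) gives peak 13: d1:13  d2:9  d3:5  d4:1  d5:0  d6:0  d7:0.
Shift C→2, D→4.
Schedule A@1, B@1, C@2, D@4, E@1: d1:5  d2:5  d3:5  d4:5  d5:4  d6:4  d7:0 — peak 5.

5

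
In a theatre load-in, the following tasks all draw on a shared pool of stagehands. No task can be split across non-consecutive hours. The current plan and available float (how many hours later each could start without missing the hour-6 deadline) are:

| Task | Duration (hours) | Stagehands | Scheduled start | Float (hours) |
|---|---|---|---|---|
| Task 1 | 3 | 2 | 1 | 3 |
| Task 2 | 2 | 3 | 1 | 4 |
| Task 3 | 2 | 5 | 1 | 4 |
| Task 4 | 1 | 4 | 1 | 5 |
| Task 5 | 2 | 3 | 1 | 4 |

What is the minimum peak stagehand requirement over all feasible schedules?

7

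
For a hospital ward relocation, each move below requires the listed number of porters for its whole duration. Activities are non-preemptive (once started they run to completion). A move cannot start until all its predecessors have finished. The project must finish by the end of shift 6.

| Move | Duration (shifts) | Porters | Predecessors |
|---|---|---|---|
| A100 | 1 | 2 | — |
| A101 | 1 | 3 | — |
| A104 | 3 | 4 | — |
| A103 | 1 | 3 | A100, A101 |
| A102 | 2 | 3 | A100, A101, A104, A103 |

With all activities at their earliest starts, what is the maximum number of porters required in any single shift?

9

Early-start schedule: A100@1, A101@1, A104@1, A103@2, A102@4.
Load per shift: shift 1: 9, shift 2: 7, shift 3: 4, shift 4: 3, shift 5: 3, shift 6: 0.
Peak is 9.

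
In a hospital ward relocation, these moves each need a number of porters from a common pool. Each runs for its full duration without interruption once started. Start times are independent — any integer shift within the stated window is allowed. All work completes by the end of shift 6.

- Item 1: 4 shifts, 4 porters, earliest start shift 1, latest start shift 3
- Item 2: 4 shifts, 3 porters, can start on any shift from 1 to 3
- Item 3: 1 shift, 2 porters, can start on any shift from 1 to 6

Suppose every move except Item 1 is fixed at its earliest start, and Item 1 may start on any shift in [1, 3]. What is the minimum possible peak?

7

Item 1@1: s1:9  s2:7  s3:7  s4:7  s5:0  s6:0 → peak 9
Item 1@2: s1:5  s2:7  s3:7  s4:7  s5:4  s6:0 → peak 7
Item 1@3: s1:5  s2:3  s3:7  s4:7  s5:4  s6:4 → peak 7
Best is Item 1@2, peak 7.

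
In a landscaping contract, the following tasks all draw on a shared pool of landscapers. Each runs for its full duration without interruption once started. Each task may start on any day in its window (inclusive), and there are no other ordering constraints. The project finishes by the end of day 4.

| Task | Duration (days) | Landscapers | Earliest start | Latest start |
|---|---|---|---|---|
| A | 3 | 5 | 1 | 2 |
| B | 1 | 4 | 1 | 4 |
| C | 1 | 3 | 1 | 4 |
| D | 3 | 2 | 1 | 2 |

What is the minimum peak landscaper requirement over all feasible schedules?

Early-start (A@1, B@1, C@1, D@1) gives peak 14: d1:14  d2:7  d3:7  d4:0.
Shift B→4, C→4.
Schedule A@1, B@4, C@4, D@1: d1:7  d2:7  d3:7  d4:7 — peak 7.
Total landscaper-days = 28 over 4 days ⇒ peak ≥ ⌈28/4⌉ = 7, so 7 is optimal.

7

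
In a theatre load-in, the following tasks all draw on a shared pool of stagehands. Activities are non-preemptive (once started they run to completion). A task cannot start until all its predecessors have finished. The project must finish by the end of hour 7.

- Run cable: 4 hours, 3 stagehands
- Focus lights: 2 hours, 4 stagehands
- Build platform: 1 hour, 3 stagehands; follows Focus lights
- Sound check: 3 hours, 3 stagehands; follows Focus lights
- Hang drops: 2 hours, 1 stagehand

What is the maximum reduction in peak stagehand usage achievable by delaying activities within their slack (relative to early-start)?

3

Early-start peak: h1:8  h2:8  h3:9  h4:6  h5:3  h6:0  h7:0 ⇒ 9.
Leveled (Run cable@3, Focus lights@1, Build platform@3, Sound check@4, Hang drops@1): h1:5  h2:5  h3:6  h4:6  h5:6  h6:6  h7:0 ⇒ 6.
Reduction 9 − 6 = 3.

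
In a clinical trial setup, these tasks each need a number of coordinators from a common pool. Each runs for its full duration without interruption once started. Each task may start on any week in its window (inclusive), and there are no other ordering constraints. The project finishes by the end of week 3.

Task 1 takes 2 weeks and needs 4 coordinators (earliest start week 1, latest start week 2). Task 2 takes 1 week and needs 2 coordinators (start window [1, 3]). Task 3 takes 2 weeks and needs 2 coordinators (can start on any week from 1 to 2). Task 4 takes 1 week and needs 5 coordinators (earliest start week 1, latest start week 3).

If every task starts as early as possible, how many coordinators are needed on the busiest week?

13

Early-start schedule: Task 1@1, Task 2@1, Task 3@1, Task 4@1.
Load per week: week 1: 13, week 2: 6, week 3: 0.
Peak is 13.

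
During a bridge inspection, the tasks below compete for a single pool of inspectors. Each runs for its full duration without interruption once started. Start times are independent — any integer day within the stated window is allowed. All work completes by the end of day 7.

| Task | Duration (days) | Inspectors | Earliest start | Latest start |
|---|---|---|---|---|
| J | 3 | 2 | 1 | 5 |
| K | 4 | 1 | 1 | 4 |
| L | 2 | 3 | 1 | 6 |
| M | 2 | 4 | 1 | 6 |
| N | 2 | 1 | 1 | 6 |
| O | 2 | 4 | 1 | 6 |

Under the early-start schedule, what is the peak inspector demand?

Early-start schedule: J@1, K@1, L@1, M@1, N@1, O@1.
Load per day: day 1: 15, day 2: 15, day 3: 3, day 4: 1, day 5: 0, day 6: 0, day 7: 0.
Peak is 15.

15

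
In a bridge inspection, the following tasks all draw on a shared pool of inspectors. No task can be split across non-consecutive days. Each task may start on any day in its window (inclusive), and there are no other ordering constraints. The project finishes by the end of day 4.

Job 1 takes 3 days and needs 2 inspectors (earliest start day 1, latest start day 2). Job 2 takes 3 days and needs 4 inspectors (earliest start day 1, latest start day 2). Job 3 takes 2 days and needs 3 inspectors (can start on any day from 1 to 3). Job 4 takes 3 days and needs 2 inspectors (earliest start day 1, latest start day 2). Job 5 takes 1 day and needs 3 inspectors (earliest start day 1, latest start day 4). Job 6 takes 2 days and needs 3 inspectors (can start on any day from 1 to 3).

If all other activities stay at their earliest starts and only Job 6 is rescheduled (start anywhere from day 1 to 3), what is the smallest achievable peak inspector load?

14

Job 6@1: d1:17  d2:14  d3:8  d4:0 → peak 17
Job 6@2: d1:14  d2:14  d3:11  d4:0 → peak 14
Job 6@3: d1:14  d2:11  d3:11  d4:3 → peak 14
Best is Job 6@2, peak 14.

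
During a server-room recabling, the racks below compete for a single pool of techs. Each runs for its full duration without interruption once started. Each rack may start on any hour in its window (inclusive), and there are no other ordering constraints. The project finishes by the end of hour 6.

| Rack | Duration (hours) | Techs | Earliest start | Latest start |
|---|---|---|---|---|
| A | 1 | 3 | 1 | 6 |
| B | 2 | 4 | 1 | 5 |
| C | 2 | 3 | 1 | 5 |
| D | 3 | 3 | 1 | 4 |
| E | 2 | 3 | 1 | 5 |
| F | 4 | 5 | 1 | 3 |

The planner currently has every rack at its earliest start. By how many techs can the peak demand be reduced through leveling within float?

Early-start peak: h1:21  h2:18  h3:8  h4:5  h5:0  h6:0 ⇒ 21.
Leveled (A@1, B@2, C@5, D@4, E@5, F@1): h1:8  h2:9  h3:9  h4:8  h5:9  h6:9 ⇒ 9.
Reduction 21 − 9 = 12.

12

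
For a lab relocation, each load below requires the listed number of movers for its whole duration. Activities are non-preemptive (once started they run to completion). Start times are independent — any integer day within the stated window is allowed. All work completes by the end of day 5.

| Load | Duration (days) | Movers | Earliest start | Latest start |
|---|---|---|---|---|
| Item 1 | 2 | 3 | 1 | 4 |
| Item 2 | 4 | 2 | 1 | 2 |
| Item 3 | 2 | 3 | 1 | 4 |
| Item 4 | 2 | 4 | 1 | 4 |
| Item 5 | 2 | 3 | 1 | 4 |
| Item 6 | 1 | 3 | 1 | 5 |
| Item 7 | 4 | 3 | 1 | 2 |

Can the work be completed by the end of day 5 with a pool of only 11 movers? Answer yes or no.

no

The minimum achievable peak is 12; 11 < 12, so no feasible schedule stays within the cap.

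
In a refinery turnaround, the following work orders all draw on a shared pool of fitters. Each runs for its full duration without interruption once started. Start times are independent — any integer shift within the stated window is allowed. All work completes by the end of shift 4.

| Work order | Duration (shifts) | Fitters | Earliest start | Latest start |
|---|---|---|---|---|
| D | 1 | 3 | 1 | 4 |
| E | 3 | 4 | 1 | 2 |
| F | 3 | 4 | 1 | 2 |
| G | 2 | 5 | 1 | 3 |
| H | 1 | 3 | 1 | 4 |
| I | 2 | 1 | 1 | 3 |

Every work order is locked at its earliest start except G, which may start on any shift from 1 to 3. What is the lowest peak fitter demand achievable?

G@1: s1:20  s2:14  s3:8  s4:0 → peak 20
G@2: s1:15  s2:14  s3:13  s4:0 → peak 15
G@3: s1:15  s2:9  s3:13  s4:5 → peak 15
Best is G@2, peak 15.

15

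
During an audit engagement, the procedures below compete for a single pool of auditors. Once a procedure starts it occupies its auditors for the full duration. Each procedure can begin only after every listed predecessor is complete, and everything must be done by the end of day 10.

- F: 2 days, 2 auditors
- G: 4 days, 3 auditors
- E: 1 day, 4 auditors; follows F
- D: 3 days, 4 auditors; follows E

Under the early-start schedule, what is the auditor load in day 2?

5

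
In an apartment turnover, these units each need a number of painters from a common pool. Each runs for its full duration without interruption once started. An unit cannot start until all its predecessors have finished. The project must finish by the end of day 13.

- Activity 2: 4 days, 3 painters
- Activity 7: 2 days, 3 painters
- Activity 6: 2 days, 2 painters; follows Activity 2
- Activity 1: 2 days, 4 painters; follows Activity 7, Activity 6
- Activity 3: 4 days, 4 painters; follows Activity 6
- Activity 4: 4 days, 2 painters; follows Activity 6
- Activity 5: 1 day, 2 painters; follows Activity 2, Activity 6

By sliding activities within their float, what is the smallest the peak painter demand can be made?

Early-start (Activity 2@1, Activity 7@1, Activity 6@5, Activity 1@7, Activity 3@7, Activity 4@7, Activity 5@7) gives peak 12: d1:6  d2:6  d3:3  d4:3  d5:2  d6:2  d7:12  d8:10  d9:6  d10:6  d11:0  d12:0  d13:0.
Shift Activity 3→9, Activity 5→11.
Schedule Activity 2@1, Activity 7@1, Activity 6@5, Activity 1@7, Activity 3@9, Activity 4@7, Activity 5@11: d1:6  d2:6  d3:3  d4:3  d5:2  d6:2  d7:6  d8:6  d9:6  d10:6  d11:6  d12:4  d13:0 — peak 6.

6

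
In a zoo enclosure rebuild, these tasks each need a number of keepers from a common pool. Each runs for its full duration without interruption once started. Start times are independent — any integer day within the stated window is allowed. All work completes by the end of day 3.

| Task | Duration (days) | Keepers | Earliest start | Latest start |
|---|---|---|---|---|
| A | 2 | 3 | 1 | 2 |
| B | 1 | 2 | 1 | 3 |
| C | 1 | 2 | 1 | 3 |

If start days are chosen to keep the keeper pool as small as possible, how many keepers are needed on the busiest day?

Early-start (A@1, B@1, C@1) gives peak 7: d1:7  d2:3  d3:0.
Shift B→3, C→3.
Schedule A@1, B@3, C@3: d1:3  d2:3  d3:4 — peak 4.
Total keeper-days = 10 over 3 days ⇒ peak ≥ ⌈10/3⌉ = 4, so 4 is optimal.

4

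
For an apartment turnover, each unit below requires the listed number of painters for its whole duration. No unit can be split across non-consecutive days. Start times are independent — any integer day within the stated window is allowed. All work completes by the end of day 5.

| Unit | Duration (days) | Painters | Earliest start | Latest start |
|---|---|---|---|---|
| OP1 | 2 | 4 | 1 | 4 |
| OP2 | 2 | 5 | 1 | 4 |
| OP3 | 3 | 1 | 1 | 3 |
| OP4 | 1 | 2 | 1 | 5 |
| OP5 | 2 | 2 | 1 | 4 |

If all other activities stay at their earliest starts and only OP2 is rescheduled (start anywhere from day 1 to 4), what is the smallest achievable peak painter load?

9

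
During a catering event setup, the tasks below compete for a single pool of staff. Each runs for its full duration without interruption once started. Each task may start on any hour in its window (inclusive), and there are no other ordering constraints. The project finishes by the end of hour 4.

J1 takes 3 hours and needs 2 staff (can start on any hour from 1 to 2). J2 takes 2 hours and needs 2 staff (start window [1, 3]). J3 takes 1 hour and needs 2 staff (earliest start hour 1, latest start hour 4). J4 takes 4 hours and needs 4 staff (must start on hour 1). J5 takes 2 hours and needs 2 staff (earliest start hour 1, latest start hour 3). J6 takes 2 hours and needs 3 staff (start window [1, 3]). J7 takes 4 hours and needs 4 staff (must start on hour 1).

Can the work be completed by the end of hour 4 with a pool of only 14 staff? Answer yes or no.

Schedule J1@1, J2@1, J3@4, J4@1, J5@1, J6@3, J7@1: h1:14  h2:14  h3:13  h4:13 — peak 14 ≤ 14.

yes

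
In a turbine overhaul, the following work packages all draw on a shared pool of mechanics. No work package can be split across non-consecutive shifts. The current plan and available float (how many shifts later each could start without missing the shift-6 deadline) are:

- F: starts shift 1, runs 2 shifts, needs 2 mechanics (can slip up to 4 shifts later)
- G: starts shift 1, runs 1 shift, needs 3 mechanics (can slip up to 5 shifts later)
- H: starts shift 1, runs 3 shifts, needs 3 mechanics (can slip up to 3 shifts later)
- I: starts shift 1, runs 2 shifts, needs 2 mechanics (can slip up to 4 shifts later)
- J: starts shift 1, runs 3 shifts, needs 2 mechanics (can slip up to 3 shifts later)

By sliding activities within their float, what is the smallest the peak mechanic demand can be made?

5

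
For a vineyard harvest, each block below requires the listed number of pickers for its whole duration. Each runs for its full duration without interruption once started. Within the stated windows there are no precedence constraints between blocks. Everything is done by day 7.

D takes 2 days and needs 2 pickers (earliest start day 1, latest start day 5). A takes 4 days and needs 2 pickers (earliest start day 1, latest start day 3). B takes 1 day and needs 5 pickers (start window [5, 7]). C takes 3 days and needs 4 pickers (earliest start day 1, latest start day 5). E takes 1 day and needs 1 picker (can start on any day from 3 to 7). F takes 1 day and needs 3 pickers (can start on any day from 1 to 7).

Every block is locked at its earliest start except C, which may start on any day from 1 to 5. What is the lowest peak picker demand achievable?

8

C@1: d1:11  d2:8  d3:7  d4:2  d5:5  d6:0  d7:0 → peak 11
C@2: d1:7  d2:8  d3:7  d4:6  d5:5  d6:0  d7:0 → peak 8
C@3: d1:7  d2:4  d3:7  d4:6  d5:9  d6:0  d7:0 → peak 9
C@4: d1:7  d2:4  d3:3  d4:6  d5:9  d6:4  d7:0 → peak 9
C@5: d1:7  d2:4  d3:3  d4:2  d5:9  d6:4  d7:4 → peak 9
Best is C@2, peak 8.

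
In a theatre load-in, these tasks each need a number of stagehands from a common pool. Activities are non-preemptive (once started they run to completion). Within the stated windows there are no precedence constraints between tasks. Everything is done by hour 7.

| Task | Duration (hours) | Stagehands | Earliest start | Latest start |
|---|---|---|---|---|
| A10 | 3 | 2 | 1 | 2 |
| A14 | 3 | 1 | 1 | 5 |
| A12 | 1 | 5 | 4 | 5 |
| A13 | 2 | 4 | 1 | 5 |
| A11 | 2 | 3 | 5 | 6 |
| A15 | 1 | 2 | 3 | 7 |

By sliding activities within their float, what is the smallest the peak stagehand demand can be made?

Early-start (A10@1, A14@1, A12@4, A13@1, A11@5, A15@3) gives peak 7: h1:7  h2:7  h3:5  h4:5  h5:3  h6:3  h7:0.
Shift A14→3.
Schedule A10@1, A14@3, A12@4, A13@1, A11@5, A15@3: h1:6  h2:6  h3:5  h4:6  h5:4  h6:3  h7:0 — peak 6.

6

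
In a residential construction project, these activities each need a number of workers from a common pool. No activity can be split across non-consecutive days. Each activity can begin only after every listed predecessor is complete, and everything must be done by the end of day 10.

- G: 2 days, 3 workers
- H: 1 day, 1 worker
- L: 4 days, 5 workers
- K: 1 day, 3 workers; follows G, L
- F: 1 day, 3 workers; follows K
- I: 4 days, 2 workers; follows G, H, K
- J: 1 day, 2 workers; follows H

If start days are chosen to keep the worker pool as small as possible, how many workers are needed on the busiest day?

Early-start (G@1, H@1, L@1, K@5, F@6, I@6, J@2) gives peak 10: d1:9  d2:10  d3:5  d4:5  d5:3  d6:5  d7:2  d8:2  d9:2  d10:0.
Shift L→2, K→6, F→7, I→7, J→3.
Schedule G@1, H@1, L@2, K@6, F@7, I@7, J@3: d1:4  d2:8  d3:7  d4:5  d5:5  d6:3  d7:5  d8:2  d9:2  d10:2 — peak 8.

8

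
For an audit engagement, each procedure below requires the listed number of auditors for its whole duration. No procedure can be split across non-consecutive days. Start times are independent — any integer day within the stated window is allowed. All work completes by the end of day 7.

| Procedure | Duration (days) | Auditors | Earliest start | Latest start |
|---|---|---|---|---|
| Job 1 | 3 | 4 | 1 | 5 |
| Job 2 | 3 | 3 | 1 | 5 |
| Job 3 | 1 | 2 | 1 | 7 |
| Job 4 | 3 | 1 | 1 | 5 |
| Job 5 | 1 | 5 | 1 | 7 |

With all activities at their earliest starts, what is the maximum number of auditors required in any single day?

15

Early-start schedule: Job 1@1, Job 2@1, Job 3@1, Job 4@1, Job 5@1.
Load per day: day 1: 15, day 2: 8, day 3: 8, day 4: 0, day 5: 0, day 6: 0, day 7: 0.
Peak is 15.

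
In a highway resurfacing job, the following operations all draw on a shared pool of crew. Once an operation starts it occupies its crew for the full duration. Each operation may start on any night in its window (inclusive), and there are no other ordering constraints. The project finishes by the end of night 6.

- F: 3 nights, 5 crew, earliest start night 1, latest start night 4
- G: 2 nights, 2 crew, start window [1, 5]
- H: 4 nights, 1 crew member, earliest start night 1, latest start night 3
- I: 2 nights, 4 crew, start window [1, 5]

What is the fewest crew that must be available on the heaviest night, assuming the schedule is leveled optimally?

6

Early-start (F@1, G@1, H@1, I@1) gives peak 12: n1:12  n2:12  n3:6  n4:1  n5:0  n6:0.
Shift G→4, I→5.
Schedule F@1, G@4, H@1, I@5: n1:6  n2:6  n3:6  n4:3  n5:6  n6:4 — peak 6.
Total crew member-nights = 31 over 6 nights ⇒ peak ≥ ⌈31/6⌉ = 6, so 6 is optimal.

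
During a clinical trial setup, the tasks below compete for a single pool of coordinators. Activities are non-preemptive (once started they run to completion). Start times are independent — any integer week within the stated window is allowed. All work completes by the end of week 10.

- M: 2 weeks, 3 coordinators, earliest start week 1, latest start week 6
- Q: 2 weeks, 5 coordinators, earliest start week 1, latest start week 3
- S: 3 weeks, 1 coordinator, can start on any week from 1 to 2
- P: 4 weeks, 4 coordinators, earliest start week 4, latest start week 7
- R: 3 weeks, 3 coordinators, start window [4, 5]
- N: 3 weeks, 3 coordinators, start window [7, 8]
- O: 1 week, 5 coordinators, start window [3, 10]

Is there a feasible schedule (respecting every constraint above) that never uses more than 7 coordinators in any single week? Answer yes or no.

yes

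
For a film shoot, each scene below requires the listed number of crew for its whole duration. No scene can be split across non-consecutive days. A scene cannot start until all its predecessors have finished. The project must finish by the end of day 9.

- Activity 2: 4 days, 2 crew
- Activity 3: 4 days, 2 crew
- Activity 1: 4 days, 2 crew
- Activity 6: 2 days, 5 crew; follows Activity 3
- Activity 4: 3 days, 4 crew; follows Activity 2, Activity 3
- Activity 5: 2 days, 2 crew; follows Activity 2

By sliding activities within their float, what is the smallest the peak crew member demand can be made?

Early-start (Activity 2@1, Activity 3@1, Activity 1@1, Activity 6@5, Activity 4@5, Activity 5@5) gives peak 11: d1:6  d2:6  d3:6  d4:6  d5:11  d6:11  d7:4  d8:0  d9:0.
Shift Activity 4→7, Activity 5→7.
Schedule Activity 2@1, Activity 3@1, Activity 1@1, Activity 6@5, Activity 4@7, Activity 5@7: d1:6  d2:6  d3:6  d4:6  d5:5  d6:5  d7:6  d8:6  d9:4 — peak 6.
Total crew member-days = 50 over 9 days ⇒ peak ≥ ⌈50/9⌉ = 6, so 6 is optimal.

6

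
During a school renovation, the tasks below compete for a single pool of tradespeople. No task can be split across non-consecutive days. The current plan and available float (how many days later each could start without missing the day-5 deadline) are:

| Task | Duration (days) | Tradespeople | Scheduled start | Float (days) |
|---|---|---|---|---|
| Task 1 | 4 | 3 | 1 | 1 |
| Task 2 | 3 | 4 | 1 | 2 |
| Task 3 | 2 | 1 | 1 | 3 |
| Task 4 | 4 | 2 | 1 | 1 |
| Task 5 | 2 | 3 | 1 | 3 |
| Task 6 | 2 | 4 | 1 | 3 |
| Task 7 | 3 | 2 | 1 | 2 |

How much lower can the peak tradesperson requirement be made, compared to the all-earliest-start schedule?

Early-start peak: d1:19  d2:19  d3:11  d4:5  d5:0 ⇒ 19.
Leveled (Task 1@1, Task 2@1, Task 3@1, Task 4@1, Task 5@4, Task 6@4, Task 7@1): d1:12  d2:12  d3:11  d4:12  d5:7 ⇒ 12.
Reduction 19 − 12 = 7.

7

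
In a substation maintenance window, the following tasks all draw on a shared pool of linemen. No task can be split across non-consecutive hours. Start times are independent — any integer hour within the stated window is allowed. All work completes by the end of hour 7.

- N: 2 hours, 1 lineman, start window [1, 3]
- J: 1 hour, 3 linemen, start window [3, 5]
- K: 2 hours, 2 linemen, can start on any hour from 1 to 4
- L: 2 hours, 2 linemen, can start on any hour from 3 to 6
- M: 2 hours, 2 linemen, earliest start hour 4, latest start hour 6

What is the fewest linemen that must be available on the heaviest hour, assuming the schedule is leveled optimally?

3

Early-start (N@1, J@3, K@1, L@3, M@4) gives peak 5: h1:3  h2:3  h3:5  h4:4  h5:2  h6:0  h7:0.
Shift L→4, M→6.
Schedule N@1, J@3, K@1, L@4, M@6: h1:3  h2:3  h3:3  h4:2  h5:2  h6:2  h7:2 — peak 3.
Total lineman-hours = 17 over 7 hours ⇒ peak ≥ ⌈17/7⌉ = 3, so 3 is optimal.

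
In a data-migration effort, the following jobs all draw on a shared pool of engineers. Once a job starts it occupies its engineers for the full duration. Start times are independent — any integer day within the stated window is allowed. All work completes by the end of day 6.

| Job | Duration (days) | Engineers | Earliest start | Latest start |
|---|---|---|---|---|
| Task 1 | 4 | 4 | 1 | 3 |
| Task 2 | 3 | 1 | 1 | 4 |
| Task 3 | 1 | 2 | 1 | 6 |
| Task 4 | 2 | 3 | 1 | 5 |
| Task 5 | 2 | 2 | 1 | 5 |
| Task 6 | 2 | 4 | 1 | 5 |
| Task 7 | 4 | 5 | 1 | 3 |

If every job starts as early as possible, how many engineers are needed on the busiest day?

Early-start schedule: Task 1@1, Task 2@1, Task 3@1, Task 4@1, Task 5@1, Task 6@1, Task 7@1.
Load per day: day 1: 21, day 2: 19, day 3: 10, day 4: 9, day 5: 0, day 6: 0.
Peak is 21.

21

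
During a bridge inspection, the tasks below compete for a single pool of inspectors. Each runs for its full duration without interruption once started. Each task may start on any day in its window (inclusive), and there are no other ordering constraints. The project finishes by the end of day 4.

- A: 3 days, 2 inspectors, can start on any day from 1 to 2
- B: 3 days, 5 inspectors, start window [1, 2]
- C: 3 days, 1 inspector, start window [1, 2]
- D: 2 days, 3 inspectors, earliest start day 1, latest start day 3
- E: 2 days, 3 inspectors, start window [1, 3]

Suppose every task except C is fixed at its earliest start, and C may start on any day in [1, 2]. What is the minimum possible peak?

14

C@1: d1:14  d2:14  d3:8  d4:0 → peak 14
C@2: d1:13  d2:14  d3:8  d4:1 → peak 14
Best is C@1, peak 14.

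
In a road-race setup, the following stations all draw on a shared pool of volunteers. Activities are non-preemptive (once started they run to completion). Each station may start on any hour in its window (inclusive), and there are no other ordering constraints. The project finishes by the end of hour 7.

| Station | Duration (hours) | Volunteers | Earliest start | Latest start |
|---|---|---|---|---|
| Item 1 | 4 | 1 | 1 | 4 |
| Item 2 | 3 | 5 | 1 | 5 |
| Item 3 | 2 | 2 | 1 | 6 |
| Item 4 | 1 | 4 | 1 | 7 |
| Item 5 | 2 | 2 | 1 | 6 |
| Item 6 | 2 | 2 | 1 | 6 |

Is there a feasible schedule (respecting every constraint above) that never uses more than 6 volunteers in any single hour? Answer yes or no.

yes

Schedule Item 1@1, Item 2@1, Item 3@4, Item 4@5, Item 5@6, Item 6@6: h1:6  h2:6  h3:6  h4:3  h5:6  h6:4  h7:4 — peak 6 ≤ 6.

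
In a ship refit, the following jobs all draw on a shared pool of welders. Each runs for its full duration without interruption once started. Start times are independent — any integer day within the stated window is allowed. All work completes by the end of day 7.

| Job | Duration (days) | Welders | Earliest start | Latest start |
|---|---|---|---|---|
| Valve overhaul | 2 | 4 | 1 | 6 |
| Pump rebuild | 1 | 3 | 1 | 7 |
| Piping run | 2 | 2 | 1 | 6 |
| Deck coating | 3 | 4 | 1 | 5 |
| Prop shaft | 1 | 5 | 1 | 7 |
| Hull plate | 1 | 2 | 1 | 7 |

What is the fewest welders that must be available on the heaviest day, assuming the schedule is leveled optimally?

Early-start (Valve overhaul@1, Pump rebuild@1, Piping run@1, Deck coating@1, Prop shaft@1, Hull plate@1) gives peak 20: d1:20  d2:10  d3:4  d4:0  d5:0  d6:0  d7:0.
Shift Pump rebuild→3, Deck coating→4, Prop shaft→7, Hull plate→3.
Schedule Valve overhaul@1, Pump rebuild@3, Piping run@1, Deck coating@4, Prop shaft@7, Hull plate@3: d1:6  d2:6  d3:5  d4:4  d5:4  d6:4  d7:5 — peak 6.

6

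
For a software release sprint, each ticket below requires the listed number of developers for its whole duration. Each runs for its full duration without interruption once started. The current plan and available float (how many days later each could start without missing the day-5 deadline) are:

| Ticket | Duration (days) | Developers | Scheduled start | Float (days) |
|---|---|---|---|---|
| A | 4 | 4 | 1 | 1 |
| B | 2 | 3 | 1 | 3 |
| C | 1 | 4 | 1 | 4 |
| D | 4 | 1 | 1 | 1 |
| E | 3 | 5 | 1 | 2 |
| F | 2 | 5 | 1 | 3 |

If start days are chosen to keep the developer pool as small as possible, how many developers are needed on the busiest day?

Early-start (A@1, B@1, C@1, D@1, E@1, F@1) gives peak 22: d1:22  d2:18  d3:10  d4:5  d5:0.
Shift C→5, F→4.
Schedule A@1, B@1, C@5, D@1, E@1, F@4: d1:13  d2:13  d3:10  d4:10  d5:9 — peak 13.

13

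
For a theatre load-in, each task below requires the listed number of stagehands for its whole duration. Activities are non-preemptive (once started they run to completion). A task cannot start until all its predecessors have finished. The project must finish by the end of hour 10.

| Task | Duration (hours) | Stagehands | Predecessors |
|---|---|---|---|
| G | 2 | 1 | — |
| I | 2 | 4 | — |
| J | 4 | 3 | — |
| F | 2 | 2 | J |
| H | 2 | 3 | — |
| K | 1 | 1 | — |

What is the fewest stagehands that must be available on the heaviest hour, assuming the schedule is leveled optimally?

4

Early-start (G@1, I@1, J@1, F@5, H@1, K@1) gives peak 12: h1:12  h2:11  h3:3  h4:3  h5:2  h6:2  h7:0  h8:0  h9:0  h10:0.
Shift I→3, J→5, F→9, K→5.
Schedule G@1, I@3, J@5, F@9, H@1, K@5: h1:4  h2:4  h3:4  h4:4  h5:4  h6:3  h7:3  h8:3  h9:2  h10:2 — peak 4.
Total stagehand-hours = 33 over 10 hours ⇒ peak ≥ ⌈33/10⌉ = 4, so 4 is optimal.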